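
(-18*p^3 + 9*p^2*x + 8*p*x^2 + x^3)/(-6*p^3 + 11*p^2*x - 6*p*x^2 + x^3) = (18*p^2 + 9*p*x + x^2)/(6*p^2 - 5*p*x + x^2)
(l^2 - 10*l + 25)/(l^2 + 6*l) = (l^2 - 10*l + 25)/(l*(l + 6))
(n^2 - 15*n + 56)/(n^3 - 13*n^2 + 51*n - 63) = (n - 8)/(n^2 - 6*n + 9)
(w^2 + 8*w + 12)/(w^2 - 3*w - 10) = (w + 6)/(w - 5)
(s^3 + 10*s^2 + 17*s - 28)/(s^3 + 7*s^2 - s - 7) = (s + 4)/(s + 1)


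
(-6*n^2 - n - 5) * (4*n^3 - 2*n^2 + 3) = -24*n^5 + 8*n^4 - 18*n^3 - 8*n^2 - 3*n - 15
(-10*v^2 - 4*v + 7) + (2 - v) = -10*v^2 - 5*v + 9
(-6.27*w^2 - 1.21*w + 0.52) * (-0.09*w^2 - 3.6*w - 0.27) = 0.5643*w^4 + 22.6809*w^3 + 6.0021*w^2 - 1.5453*w - 0.1404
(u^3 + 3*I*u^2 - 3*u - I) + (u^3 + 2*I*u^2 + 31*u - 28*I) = 2*u^3 + 5*I*u^2 + 28*u - 29*I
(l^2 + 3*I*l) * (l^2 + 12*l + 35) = l^4 + 12*l^3 + 3*I*l^3 + 35*l^2 + 36*I*l^2 + 105*I*l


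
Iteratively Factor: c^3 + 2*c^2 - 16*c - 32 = (c - 4)*(c^2 + 6*c + 8) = (c - 4)*(c + 4)*(c + 2)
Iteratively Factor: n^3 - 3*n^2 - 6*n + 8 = (n + 2)*(n^2 - 5*n + 4) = (n - 1)*(n + 2)*(n - 4)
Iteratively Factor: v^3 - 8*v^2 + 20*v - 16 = (v - 2)*(v^2 - 6*v + 8) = (v - 4)*(v - 2)*(v - 2)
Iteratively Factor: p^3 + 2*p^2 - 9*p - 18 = (p + 3)*(p^2 - p - 6) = (p - 3)*(p + 3)*(p + 2)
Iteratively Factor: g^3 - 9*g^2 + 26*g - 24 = (g - 4)*(g^2 - 5*g + 6) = (g - 4)*(g - 3)*(g - 2)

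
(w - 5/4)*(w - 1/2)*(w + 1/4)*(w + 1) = w^4 - w^3/2 - 21*w^2/16 + 11*w/32 + 5/32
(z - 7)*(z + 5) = z^2 - 2*z - 35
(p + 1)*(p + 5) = p^2 + 6*p + 5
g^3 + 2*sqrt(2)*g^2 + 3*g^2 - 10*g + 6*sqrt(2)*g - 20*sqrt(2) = (g - 2)*(g + 5)*(g + 2*sqrt(2))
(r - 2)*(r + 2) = r^2 - 4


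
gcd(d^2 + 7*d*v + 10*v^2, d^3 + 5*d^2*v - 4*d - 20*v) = d + 5*v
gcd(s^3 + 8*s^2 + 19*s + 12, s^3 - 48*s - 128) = s + 4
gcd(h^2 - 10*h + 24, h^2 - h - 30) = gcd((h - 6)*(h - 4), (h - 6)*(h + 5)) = h - 6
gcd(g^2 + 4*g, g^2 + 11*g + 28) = g + 4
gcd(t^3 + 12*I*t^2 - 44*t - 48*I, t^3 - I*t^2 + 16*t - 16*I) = t + 4*I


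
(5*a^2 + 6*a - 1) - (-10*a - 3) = 5*a^2 + 16*a + 2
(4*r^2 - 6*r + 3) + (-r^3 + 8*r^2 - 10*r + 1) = -r^3 + 12*r^2 - 16*r + 4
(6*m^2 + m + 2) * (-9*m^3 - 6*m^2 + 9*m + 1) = -54*m^5 - 45*m^4 + 30*m^3 + 3*m^2 + 19*m + 2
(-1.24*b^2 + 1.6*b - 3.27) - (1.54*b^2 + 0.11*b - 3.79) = -2.78*b^2 + 1.49*b + 0.52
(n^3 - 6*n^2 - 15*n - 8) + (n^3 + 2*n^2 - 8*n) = 2*n^3 - 4*n^2 - 23*n - 8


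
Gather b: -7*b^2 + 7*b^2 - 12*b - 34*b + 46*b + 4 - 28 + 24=0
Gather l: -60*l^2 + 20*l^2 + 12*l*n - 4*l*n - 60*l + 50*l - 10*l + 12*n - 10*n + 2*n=-40*l^2 + l*(8*n - 20) + 4*n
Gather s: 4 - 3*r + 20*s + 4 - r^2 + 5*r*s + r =-r^2 - 2*r + s*(5*r + 20) + 8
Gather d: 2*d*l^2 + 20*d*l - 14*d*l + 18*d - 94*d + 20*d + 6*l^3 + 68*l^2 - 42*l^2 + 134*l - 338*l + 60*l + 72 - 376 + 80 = d*(2*l^2 + 6*l - 56) + 6*l^3 + 26*l^2 - 144*l - 224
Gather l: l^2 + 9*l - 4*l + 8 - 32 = l^2 + 5*l - 24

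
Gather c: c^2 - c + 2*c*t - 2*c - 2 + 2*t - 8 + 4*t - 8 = c^2 + c*(2*t - 3) + 6*t - 18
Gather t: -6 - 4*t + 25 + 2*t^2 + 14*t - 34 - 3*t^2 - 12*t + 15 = -t^2 - 2*t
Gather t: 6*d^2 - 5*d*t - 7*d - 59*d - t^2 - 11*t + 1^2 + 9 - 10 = 6*d^2 - 66*d - t^2 + t*(-5*d - 11)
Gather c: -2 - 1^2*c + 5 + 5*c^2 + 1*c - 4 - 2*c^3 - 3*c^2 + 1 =-2*c^3 + 2*c^2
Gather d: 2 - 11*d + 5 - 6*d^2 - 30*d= -6*d^2 - 41*d + 7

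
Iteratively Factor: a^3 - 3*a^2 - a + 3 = (a - 1)*(a^2 - 2*a - 3) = (a - 1)*(a + 1)*(a - 3)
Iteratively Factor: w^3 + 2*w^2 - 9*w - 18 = (w + 2)*(w^2 - 9) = (w - 3)*(w + 2)*(w + 3)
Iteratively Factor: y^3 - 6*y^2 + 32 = (y - 4)*(y^2 - 2*y - 8) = (y - 4)*(y + 2)*(y - 4)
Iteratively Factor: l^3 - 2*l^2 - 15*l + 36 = (l + 4)*(l^2 - 6*l + 9) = (l - 3)*(l + 4)*(l - 3)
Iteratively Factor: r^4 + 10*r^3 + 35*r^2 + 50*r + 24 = (r + 1)*(r^3 + 9*r^2 + 26*r + 24) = (r + 1)*(r + 2)*(r^2 + 7*r + 12) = (r + 1)*(r + 2)*(r + 4)*(r + 3)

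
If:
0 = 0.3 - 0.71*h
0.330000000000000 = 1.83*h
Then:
No Solution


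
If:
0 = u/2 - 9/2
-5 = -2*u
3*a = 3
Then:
No Solution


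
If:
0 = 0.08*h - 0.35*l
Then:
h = 4.375*l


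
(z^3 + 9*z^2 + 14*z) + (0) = z^3 + 9*z^2 + 14*z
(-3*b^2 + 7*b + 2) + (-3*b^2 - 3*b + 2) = -6*b^2 + 4*b + 4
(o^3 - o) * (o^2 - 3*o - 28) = o^5 - 3*o^4 - 29*o^3 + 3*o^2 + 28*o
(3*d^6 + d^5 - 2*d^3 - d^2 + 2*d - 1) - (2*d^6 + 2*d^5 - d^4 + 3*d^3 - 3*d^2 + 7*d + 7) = d^6 - d^5 + d^4 - 5*d^3 + 2*d^2 - 5*d - 8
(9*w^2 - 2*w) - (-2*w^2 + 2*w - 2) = 11*w^2 - 4*w + 2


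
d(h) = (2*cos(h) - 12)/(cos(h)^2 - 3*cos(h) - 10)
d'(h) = (2*sin(h)*cos(h) - 3*sin(h))*(2*cos(h) - 12)/(cos(h)^2 - 3*cos(h) - 10)^2 - 2*sin(h)/(cos(h)^2 - 3*cos(h) - 10) = 2*(cos(h)^2 - 12*cos(h) + 28)*sin(h)/(sin(h)^2 + 3*cos(h) + 9)^2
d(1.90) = 1.42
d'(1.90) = 0.76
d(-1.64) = 1.24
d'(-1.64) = -0.60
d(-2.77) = 2.19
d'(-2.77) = -0.72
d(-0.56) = 0.87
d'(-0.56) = -0.14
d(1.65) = 1.25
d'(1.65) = 0.61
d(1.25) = 1.05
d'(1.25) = 0.39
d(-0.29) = 0.84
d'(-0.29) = -0.07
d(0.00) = 0.83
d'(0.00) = 0.00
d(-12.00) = 0.87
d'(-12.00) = 0.14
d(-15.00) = 1.89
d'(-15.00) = -0.96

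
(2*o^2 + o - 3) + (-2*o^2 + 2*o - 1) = 3*o - 4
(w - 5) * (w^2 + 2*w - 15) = w^3 - 3*w^2 - 25*w + 75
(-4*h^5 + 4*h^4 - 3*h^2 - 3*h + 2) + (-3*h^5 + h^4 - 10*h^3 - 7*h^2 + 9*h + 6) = -7*h^5 + 5*h^4 - 10*h^3 - 10*h^2 + 6*h + 8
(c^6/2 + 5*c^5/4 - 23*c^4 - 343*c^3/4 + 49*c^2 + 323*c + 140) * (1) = c^6/2 + 5*c^5/4 - 23*c^4 - 343*c^3/4 + 49*c^2 + 323*c + 140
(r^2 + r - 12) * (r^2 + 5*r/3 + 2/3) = r^4 + 8*r^3/3 - 29*r^2/3 - 58*r/3 - 8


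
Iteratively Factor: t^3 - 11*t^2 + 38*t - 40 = (t - 5)*(t^2 - 6*t + 8) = (t - 5)*(t - 2)*(t - 4)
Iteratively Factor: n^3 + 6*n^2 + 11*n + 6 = (n + 3)*(n^2 + 3*n + 2) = (n + 1)*(n + 3)*(n + 2)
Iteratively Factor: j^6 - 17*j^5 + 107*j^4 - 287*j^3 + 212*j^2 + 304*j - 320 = (j - 4)*(j^5 - 13*j^4 + 55*j^3 - 67*j^2 - 56*j + 80) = (j - 5)*(j - 4)*(j^4 - 8*j^3 + 15*j^2 + 8*j - 16) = (j - 5)*(j - 4)*(j - 1)*(j^3 - 7*j^2 + 8*j + 16) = (j - 5)*(j - 4)*(j - 1)*(j + 1)*(j^2 - 8*j + 16) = (j - 5)*(j - 4)^2*(j - 1)*(j + 1)*(j - 4)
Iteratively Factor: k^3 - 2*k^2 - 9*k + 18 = (k + 3)*(k^2 - 5*k + 6) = (k - 2)*(k + 3)*(k - 3)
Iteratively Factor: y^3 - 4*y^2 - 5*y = (y + 1)*(y^2 - 5*y) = (y - 5)*(y + 1)*(y)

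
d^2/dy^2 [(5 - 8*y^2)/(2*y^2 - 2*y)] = (-8*y^3 + 15*y^2 - 15*y + 5)/(y^3*(y^3 - 3*y^2 + 3*y - 1))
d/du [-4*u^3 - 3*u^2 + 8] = 6*u*(-2*u - 1)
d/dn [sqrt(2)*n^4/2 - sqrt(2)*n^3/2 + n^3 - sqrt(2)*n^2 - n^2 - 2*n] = 2*sqrt(2)*n^3 - 3*sqrt(2)*n^2/2 + 3*n^2 - 2*sqrt(2)*n - 2*n - 2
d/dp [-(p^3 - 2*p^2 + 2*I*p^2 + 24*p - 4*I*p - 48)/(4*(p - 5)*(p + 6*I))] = (-p^2 + 10*p - 10 - 12*I)/(4*(p^2 - 10*p + 25))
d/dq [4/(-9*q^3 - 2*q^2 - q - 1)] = 4*(27*q^2 + 4*q + 1)/(9*q^3 + 2*q^2 + q + 1)^2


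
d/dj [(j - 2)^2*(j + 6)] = (j - 2)*(3*j + 10)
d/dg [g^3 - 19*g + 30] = 3*g^2 - 19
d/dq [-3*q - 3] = -3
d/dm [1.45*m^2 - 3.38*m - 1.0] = 2.9*m - 3.38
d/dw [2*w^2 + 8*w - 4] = 4*w + 8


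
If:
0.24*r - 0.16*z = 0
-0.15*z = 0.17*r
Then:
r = 0.00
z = 0.00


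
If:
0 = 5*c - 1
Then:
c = 1/5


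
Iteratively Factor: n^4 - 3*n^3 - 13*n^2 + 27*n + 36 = (n + 3)*(n^3 - 6*n^2 + 5*n + 12) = (n - 3)*(n + 3)*(n^2 - 3*n - 4) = (n - 4)*(n - 3)*(n + 3)*(n + 1)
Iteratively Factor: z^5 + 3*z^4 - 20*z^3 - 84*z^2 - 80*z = (z + 2)*(z^4 + z^3 - 22*z^2 - 40*z) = z*(z + 2)*(z^3 + z^2 - 22*z - 40) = z*(z - 5)*(z + 2)*(z^2 + 6*z + 8) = z*(z - 5)*(z + 2)^2*(z + 4)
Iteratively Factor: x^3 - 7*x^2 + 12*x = (x)*(x^2 - 7*x + 12) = x*(x - 4)*(x - 3)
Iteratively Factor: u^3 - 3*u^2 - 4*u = (u)*(u^2 - 3*u - 4) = u*(u + 1)*(u - 4)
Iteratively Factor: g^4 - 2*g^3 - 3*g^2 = (g)*(g^3 - 2*g^2 - 3*g) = g*(g + 1)*(g^2 - 3*g) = g^2*(g + 1)*(g - 3)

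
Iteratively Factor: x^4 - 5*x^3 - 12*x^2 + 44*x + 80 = (x - 4)*(x^3 - x^2 - 16*x - 20) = (x - 4)*(x + 2)*(x^2 - 3*x - 10) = (x - 5)*(x - 4)*(x + 2)*(x + 2)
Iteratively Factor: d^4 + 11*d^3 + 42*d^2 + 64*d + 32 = (d + 4)*(d^3 + 7*d^2 + 14*d + 8) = (d + 1)*(d + 4)*(d^2 + 6*d + 8) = (d + 1)*(d + 4)^2*(d + 2)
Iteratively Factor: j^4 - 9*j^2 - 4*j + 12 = (j + 2)*(j^3 - 2*j^2 - 5*j + 6) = (j - 3)*(j + 2)*(j^2 + j - 2) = (j - 3)*(j + 2)^2*(j - 1)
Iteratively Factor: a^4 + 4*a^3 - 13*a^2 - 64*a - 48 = (a + 3)*(a^3 + a^2 - 16*a - 16) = (a - 4)*(a + 3)*(a^2 + 5*a + 4) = (a - 4)*(a + 3)*(a + 4)*(a + 1)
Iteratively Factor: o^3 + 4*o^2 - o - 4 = (o - 1)*(o^2 + 5*o + 4) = (o - 1)*(o + 4)*(o + 1)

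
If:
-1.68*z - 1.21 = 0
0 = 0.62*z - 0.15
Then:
No Solution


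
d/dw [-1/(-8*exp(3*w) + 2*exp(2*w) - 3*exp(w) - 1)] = (-24*exp(2*w) + 4*exp(w) - 3)*exp(w)/(8*exp(3*w) - 2*exp(2*w) + 3*exp(w) + 1)^2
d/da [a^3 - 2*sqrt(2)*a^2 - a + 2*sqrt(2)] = 3*a^2 - 4*sqrt(2)*a - 1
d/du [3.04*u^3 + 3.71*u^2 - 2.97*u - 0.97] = 9.12*u^2 + 7.42*u - 2.97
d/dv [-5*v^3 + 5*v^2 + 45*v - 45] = -15*v^2 + 10*v + 45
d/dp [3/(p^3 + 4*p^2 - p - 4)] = 3*(-3*p^2 - 8*p + 1)/(p^3 + 4*p^2 - p - 4)^2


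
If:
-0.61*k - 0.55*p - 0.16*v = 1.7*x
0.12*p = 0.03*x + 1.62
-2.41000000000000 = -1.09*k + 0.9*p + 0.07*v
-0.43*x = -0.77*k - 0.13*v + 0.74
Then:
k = 9.27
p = 12.95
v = -56.51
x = -2.20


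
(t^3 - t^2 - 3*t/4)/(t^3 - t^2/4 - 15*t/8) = 2*(2*t + 1)/(4*t + 5)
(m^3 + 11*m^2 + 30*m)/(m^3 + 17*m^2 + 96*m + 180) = m/(m + 6)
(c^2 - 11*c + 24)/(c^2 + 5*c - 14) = (c^2 - 11*c + 24)/(c^2 + 5*c - 14)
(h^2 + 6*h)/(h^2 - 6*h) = (h + 6)/(h - 6)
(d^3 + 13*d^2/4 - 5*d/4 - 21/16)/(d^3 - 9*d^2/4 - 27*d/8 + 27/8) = (4*d^2 + 16*d + 7)/(2*(2*d^2 - 3*d - 9))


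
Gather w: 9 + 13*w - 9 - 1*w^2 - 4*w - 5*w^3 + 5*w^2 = -5*w^3 + 4*w^2 + 9*w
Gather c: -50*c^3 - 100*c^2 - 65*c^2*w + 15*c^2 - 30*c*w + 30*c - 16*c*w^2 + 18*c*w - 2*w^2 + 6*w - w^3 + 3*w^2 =-50*c^3 + c^2*(-65*w - 85) + c*(-16*w^2 - 12*w + 30) - w^3 + w^2 + 6*w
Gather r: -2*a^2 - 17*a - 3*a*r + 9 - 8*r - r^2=-2*a^2 - 17*a - r^2 + r*(-3*a - 8) + 9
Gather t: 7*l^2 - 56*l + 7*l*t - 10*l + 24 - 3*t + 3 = 7*l^2 - 66*l + t*(7*l - 3) + 27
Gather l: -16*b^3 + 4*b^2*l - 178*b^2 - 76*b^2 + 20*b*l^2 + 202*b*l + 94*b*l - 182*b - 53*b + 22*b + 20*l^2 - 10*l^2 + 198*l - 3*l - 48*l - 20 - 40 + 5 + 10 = -16*b^3 - 254*b^2 - 213*b + l^2*(20*b + 10) + l*(4*b^2 + 296*b + 147) - 45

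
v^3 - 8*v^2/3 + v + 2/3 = (v - 2)*(v - 1)*(v + 1/3)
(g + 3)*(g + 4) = g^2 + 7*g + 12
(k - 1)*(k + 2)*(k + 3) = k^3 + 4*k^2 + k - 6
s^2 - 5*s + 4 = (s - 4)*(s - 1)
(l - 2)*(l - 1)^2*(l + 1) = l^4 - 3*l^3 + l^2 + 3*l - 2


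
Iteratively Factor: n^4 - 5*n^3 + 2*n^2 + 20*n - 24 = (n + 2)*(n^3 - 7*n^2 + 16*n - 12) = (n - 3)*(n + 2)*(n^2 - 4*n + 4) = (n - 3)*(n - 2)*(n + 2)*(n - 2)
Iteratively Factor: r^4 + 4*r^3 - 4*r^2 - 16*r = (r + 2)*(r^3 + 2*r^2 - 8*r) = (r - 2)*(r + 2)*(r^2 + 4*r) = (r - 2)*(r + 2)*(r + 4)*(r)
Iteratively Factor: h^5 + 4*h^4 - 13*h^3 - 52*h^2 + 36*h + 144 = (h + 3)*(h^4 + h^3 - 16*h^2 - 4*h + 48) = (h - 3)*(h + 3)*(h^3 + 4*h^2 - 4*h - 16) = (h - 3)*(h - 2)*(h + 3)*(h^2 + 6*h + 8) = (h - 3)*(h - 2)*(h + 2)*(h + 3)*(h + 4)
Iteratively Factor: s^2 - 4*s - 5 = (s - 5)*(s + 1)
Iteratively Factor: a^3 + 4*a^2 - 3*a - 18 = (a - 2)*(a^2 + 6*a + 9) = (a - 2)*(a + 3)*(a + 3)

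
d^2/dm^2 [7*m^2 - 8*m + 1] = 14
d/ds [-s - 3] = -1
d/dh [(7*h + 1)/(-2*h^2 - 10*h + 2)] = (7*h^2/2 + h + 6)/(h^4 + 10*h^3 + 23*h^2 - 10*h + 1)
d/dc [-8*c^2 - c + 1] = -16*c - 1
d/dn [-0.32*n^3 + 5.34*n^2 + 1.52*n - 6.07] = -0.96*n^2 + 10.68*n + 1.52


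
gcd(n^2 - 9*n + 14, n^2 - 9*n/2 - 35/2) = n - 7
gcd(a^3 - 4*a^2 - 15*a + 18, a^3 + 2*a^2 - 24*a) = 1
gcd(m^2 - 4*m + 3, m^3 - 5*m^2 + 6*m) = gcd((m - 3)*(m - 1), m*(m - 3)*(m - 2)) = m - 3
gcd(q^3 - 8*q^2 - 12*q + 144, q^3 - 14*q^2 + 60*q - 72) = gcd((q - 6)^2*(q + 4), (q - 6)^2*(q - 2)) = q^2 - 12*q + 36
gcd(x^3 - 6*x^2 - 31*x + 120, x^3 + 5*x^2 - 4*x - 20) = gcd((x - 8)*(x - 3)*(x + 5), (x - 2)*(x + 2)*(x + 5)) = x + 5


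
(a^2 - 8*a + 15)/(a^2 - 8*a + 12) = (a^2 - 8*a + 15)/(a^2 - 8*a + 12)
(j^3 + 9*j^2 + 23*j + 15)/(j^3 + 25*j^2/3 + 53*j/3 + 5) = 3*(j + 1)/(3*j + 1)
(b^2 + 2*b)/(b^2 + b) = (b + 2)/(b + 1)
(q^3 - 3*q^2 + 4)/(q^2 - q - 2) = q - 2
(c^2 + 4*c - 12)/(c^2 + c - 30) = (c - 2)/(c - 5)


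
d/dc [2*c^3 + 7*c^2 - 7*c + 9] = 6*c^2 + 14*c - 7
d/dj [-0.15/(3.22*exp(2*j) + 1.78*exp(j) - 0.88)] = (0.966*exp(j) + 0.267)*exp(j)/(3.22*exp(2*j) + 1.78*exp(j) - 0.88)^2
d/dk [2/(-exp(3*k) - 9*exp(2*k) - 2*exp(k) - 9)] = (6*exp(2*k) + 36*exp(k) + 4)*exp(k)/(exp(3*k) + 9*exp(2*k) + 2*exp(k) + 9)^2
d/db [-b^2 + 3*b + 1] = 3 - 2*b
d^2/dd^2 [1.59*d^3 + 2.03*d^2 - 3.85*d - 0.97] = 9.54*d + 4.06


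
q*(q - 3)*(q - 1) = q^3 - 4*q^2 + 3*q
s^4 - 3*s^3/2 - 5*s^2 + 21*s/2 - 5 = (s - 2)*(s - 1)^2*(s + 5/2)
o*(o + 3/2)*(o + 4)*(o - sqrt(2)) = o^4 - sqrt(2)*o^3 + 11*o^3/2 - 11*sqrt(2)*o^2/2 + 6*o^2 - 6*sqrt(2)*o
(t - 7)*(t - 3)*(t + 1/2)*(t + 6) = t^4 - 7*t^3/2 - 41*t^2 + 213*t/2 + 63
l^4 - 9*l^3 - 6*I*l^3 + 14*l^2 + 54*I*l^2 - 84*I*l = l*(l - 7)*(l - 2)*(l - 6*I)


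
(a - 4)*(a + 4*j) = a^2 + 4*a*j - 4*a - 16*j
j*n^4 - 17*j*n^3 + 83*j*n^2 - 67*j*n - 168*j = (n - 8)*(n - 7)*(n - 3)*(j*n + j)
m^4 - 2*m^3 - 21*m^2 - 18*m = m*(m - 6)*(m + 1)*(m + 3)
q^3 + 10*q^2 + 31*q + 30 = (q + 2)*(q + 3)*(q + 5)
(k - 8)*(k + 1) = k^2 - 7*k - 8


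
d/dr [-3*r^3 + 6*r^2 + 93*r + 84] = -9*r^2 + 12*r + 93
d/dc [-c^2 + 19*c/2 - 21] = 19/2 - 2*c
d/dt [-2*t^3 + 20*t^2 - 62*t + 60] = -6*t^2 + 40*t - 62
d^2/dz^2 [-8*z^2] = -16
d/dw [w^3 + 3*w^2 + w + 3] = 3*w^2 + 6*w + 1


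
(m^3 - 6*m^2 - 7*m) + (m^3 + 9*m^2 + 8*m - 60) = 2*m^3 + 3*m^2 + m - 60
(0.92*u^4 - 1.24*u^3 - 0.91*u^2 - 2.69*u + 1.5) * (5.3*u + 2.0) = 4.876*u^5 - 4.732*u^4 - 7.303*u^3 - 16.077*u^2 + 2.57*u + 3.0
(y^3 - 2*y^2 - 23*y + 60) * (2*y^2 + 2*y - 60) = 2*y^5 - 2*y^4 - 110*y^3 + 194*y^2 + 1500*y - 3600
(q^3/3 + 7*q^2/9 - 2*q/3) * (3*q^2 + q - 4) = q^5 + 8*q^4/3 - 23*q^3/9 - 34*q^2/9 + 8*q/3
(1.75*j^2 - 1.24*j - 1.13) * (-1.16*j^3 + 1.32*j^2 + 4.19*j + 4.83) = -2.03*j^5 + 3.7484*j^4 + 7.0065*j^3 + 1.7653*j^2 - 10.7239*j - 5.4579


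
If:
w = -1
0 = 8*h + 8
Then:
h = -1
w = -1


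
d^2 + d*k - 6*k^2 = (d - 2*k)*(d + 3*k)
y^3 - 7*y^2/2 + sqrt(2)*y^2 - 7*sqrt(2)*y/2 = y*(y - 7/2)*(y + sqrt(2))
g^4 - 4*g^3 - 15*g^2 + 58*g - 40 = (g - 5)*(g - 2)*(g - 1)*(g + 4)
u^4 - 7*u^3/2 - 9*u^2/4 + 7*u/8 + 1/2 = (u - 4)*(u - 1/2)*(u + 1/2)^2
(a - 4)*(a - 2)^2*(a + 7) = a^4 - a^3 - 36*a^2 + 124*a - 112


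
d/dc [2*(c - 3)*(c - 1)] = 4*c - 8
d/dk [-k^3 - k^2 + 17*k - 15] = -3*k^2 - 2*k + 17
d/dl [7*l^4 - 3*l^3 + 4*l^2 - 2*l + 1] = 28*l^3 - 9*l^2 + 8*l - 2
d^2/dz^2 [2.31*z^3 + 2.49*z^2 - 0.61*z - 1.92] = 13.86*z + 4.98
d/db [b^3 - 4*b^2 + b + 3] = 3*b^2 - 8*b + 1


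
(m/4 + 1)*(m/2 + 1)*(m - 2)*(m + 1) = m^4/8 + 5*m^3/8 - 5*m/2 - 2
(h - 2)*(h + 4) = h^2 + 2*h - 8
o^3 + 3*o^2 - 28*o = o*(o - 4)*(o + 7)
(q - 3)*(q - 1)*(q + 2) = q^3 - 2*q^2 - 5*q + 6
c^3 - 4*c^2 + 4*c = c*(c - 2)^2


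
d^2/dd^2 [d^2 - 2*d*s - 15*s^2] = 2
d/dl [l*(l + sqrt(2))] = 2*l + sqrt(2)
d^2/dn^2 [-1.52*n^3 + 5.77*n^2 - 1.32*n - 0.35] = 11.54 - 9.12*n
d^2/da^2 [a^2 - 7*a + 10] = 2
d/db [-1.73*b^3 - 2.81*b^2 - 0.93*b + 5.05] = -5.19*b^2 - 5.62*b - 0.93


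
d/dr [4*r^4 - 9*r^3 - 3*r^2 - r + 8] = 16*r^3 - 27*r^2 - 6*r - 1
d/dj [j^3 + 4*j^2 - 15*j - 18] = 3*j^2 + 8*j - 15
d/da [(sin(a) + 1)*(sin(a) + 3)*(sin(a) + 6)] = (3*sin(a)^2 + 20*sin(a) + 27)*cos(a)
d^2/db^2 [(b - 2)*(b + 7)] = 2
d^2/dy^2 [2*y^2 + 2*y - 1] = 4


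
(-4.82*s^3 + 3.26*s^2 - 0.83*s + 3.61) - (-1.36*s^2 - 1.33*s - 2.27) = -4.82*s^3 + 4.62*s^2 + 0.5*s + 5.88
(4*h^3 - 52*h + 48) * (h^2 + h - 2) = 4*h^5 + 4*h^4 - 60*h^3 - 4*h^2 + 152*h - 96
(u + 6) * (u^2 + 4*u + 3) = u^3 + 10*u^2 + 27*u + 18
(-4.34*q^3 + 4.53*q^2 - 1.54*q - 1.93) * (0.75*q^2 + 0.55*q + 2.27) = -3.255*q^5 + 1.0105*q^4 - 8.5153*q^3 + 7.9886*q^2 - 4.5573*q - 4.3811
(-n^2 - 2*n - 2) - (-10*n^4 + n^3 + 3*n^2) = 10*n^4 - n^3 - 4*n^2 - 2*n - 2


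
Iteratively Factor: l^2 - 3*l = (l)*(l - 3)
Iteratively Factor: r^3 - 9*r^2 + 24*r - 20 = (r - 5)*(r^2 - 4*r + 4) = (r - 5)*(r - 2)*(r - 2)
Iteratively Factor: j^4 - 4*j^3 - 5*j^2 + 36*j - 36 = (j - 2)*(j^3 - 2*j^2 - 9*j + 18) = (j - 2)*(j + 3)*(j^2 - 5*j + 6) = (j - 2)^2*(j + 3)*(j - 3)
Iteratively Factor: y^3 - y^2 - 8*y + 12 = (y + 3)*(y^2 - 4*y + 4) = (y - 2)*(y + 3)*(y - 2)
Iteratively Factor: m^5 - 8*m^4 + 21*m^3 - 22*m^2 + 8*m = (m)*(m^4 - 8*m^3 + 21*m^2 - 22*m + 8) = m*(m - 2)*(m^3 - 6*m^2 + 9*m - 4) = m*(m - 2)*(m - 1)*(m^2 - 5*m + 4) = m*(m - 4)*(m - 2)*(m - 1)*(m - 1)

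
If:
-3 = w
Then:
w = -3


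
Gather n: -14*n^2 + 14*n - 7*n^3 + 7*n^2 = -7*n^3 - 7*n^2 + 14*n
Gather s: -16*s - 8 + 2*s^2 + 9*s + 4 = 2*s^2 - 7*s - 4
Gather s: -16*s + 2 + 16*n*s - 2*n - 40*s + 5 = -2*n + s*(16*n - 56) + 7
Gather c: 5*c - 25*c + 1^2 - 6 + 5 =-20*c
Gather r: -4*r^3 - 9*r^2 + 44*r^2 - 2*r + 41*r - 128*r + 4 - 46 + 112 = -4*r^3 + 35*r^2 - 89*r + 70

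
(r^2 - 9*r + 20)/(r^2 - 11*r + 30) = (r - 4)/(r - 6)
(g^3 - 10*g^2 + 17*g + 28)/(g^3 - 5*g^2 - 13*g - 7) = (g - 4)/(g + 1)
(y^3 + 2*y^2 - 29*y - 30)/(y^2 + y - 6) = (y^3 + 2*y^2 - 29*y - 30)/(y^2 + y - 6)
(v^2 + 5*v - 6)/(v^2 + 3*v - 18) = (v - 1)/(v - 3)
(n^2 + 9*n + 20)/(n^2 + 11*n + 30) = (n + 4)/(n + 6)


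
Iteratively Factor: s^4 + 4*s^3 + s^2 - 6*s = (s)*(s^3 + 4*s^2 + s - 6) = s*(s - 1)*(s^2 + 5*s + 6) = s*(s - 1)*(s + 3)*(s + 2)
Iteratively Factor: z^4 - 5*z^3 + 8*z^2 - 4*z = (z - 2)*(z^3 - 3*z^2 + 2*z) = (z - 2)*(z - 1)*(z^2 - 2*z) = (z - 2)^2*(z - 1)*(z)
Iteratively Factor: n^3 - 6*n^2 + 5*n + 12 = (n - 4)*(n^2 - 2*n - 3) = (n - 4)*(n - 3)*(n + 1)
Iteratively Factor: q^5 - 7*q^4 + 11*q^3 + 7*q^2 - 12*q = (q + 1)*(q^4 - 8*q^3 + 19*q^2 - 12*q) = (q - 3)*(q + 1)*(q^3 - 5*q^2 + 4*q) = (q - 3)*(q - 1)*(q + 1)*(q^2 - 4*q) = (q - 4)*(q - 3)*(q - 1)*(q + 1)*(q)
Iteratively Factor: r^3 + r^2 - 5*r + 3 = (r + 3)*(r^2 - 2*r + 1) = (r - 1)*(r + 3)*(r - 1)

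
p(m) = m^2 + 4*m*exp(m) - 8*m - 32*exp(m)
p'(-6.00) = -20.13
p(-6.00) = 83.86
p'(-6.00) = -20.13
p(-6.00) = 83.86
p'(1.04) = -73.37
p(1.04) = -86.00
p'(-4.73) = -17.87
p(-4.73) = 59.76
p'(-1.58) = -18.23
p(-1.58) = 7.24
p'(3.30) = -402.67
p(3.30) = -525.23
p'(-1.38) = -19.19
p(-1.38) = 3.51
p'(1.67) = -117.92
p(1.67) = -145.08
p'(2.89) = -298.03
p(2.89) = -382.55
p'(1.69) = -119.73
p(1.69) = -147.45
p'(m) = 4*m*exp(m) + 2*m - 28*exp(m) - 8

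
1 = 1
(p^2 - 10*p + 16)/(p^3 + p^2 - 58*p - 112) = (p - 2)/(p^2 + 9*p + 14)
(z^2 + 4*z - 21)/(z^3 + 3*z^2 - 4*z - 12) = (z^2 + 4*z - 21)/(z^3 + 3*z^2 - 4*z - 12)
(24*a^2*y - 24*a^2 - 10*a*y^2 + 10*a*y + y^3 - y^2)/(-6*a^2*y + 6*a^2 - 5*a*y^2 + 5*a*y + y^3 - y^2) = (-4*a + y)/(a + y)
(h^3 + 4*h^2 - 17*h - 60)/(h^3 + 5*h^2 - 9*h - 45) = (h - 4)/(h - 3)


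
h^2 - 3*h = h*(h - 3)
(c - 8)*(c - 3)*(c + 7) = c^3 - 4*c^2 - 53*c + 168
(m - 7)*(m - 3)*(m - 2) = m^3 - 12*m^2 + 41*m - 42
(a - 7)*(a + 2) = a^2 - 5*a - 14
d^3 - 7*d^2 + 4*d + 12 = (d - 6)*(d - 2)*(d + 1)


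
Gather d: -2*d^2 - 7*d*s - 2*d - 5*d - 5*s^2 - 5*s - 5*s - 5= -2*d^2 + d*(-7*s - 7) - 5*s^2 - 10*s - 5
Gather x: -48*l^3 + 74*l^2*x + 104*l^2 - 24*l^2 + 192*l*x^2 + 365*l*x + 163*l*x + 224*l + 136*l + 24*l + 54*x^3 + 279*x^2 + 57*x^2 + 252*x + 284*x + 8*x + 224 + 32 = -48*l^3 + 80*l^2 + 384*l + 54*x^3 + x^2*(192*l + 336) + x*(74*l^2 + 528*l + 544) + 256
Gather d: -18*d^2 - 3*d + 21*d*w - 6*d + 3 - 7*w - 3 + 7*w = -18*d^2 + d*(21*w - 9)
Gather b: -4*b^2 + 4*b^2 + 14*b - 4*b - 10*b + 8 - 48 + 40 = 0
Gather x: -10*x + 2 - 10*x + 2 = 4 - 20*x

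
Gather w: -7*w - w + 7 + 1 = 8 - 8*w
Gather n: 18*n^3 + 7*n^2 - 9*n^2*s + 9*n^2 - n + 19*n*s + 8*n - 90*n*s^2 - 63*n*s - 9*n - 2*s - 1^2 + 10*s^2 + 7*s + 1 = 18*n^3 + n^2*(16 - 9*s) + n*(-90*s^2 - 44*s - 2) + 10*s^2 + 5*s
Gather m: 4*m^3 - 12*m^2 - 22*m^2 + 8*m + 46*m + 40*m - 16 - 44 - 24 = 4*m^3 - 34*m^2 + 94*m - 84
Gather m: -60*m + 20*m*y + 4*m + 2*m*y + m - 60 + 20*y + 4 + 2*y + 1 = m*(22*y - 55) + 22*y - 55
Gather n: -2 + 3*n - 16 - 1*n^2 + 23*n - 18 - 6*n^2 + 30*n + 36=-7*n^2 + 56*n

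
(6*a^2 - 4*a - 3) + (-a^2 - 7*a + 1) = 5*a^2 - 11*a - 2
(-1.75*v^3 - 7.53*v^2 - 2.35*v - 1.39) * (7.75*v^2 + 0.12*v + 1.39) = -13.5625*v^5 - 58.5675*v^4 - 21.5486*v^3 - 21.5212*v^2 - 3.4333*v - 1.9321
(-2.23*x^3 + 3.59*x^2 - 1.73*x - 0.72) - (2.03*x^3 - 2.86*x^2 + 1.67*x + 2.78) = -4.26*x^3 + 6.45*x^2 - 3.4*x - 3.5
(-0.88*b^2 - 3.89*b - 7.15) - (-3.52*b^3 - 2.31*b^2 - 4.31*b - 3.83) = 3.52*b^3 + 1.43*b^2 + 0.419999999999999*b - 3.32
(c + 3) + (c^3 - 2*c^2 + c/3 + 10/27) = c^3 - 2*c^2 + 4*c/3 + 91/27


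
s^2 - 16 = (s - 4)*(s + 4)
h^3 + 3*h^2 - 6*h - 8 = (h - 2)*(h + 1)*(h + 4)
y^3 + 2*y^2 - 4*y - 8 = (y - 2)*(y + 2)^2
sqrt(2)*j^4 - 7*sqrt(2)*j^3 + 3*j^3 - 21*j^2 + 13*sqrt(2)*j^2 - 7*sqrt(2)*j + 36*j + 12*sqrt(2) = (j - 4)*(j - 3)*(j + sqrt(2))*(sqrt(2)*j + 1)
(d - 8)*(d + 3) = d^2 - 5*d - 24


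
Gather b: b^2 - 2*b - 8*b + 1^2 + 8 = b^2 - 10*b + 9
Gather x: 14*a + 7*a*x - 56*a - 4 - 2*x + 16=-42*a + x*(7*a - 2) + 12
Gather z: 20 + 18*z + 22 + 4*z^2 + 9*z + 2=4*z^2 + 27*z + 44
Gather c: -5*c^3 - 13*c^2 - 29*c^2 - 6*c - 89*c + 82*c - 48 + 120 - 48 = -5*c^3 - 42*c^2 - 13*c + 24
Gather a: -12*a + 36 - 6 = 30 - 12*a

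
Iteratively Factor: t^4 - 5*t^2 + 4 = (t + 2)*(t^3 - 2*t^2 - t + 2) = (t - 2)*(t + 2)*(t^2 - 1) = (t - 2)*(t - 1)*(t + 2)*(t + 1)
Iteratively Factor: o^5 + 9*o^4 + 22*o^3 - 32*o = (o)*(o^4 + 9*o^3 + 22*o^2 - 32) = o*(o + 4)*(o^3 + 5*o^2 + 2*o - 8) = o*(o + 4)^2*(o^2 + o - 2) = o*(o + 2)*(o + 4)^2*(o - 1)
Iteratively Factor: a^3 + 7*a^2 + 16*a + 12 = (a + 2)*(a^2 + 5*a + 6) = (a + 2)*(a + 3)*(a + 2)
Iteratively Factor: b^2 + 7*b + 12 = (b + 4)*(b + 3)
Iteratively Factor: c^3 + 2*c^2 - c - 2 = (c - 1)*(c^2 + 3*c + 2) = (c - 1)*(c + 2)*(c + 1)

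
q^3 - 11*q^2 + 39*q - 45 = (q - 5)*(q - 3)^2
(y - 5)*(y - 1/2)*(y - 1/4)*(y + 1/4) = y^4 - 11*y^3/2 + 39*y^2/16 + 11*y/32 - 5/32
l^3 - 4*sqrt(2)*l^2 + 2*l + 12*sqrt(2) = (l - 3*sqrt(2))*(l - 2*sqrt(2))*(l + sqrt(2))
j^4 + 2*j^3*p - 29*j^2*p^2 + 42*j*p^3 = j*(j - 3*p)*(j - 2*p)*(j + 7*p)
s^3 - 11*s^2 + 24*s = s*(s - 8)*(s - 3)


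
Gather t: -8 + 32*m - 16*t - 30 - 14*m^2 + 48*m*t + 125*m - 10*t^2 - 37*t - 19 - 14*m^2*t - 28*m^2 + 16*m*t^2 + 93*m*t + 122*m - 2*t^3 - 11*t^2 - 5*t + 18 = -42*m^2 + 279*m - 2*t^3 + t^2*(16*m - 21) + t*(-14*m^2 + 141*m - 58) - 39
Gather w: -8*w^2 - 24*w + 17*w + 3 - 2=-8*w^2 - 7*w + 1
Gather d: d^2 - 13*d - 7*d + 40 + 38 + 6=d^2 - 20*d + 84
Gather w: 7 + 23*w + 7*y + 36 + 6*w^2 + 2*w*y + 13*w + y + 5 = 6*w^2 + w*(2*y + 36) + 8*y + 48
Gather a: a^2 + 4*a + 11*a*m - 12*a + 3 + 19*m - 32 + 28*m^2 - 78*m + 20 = a^2 + a*(11*m - 8) + 28*m^2 - 59*m - 9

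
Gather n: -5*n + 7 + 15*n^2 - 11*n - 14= 15*n^2 - 16*n - 7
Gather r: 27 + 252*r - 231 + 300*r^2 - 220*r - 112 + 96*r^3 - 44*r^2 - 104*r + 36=96*r^3 + 256*r^2 - 72*r - 280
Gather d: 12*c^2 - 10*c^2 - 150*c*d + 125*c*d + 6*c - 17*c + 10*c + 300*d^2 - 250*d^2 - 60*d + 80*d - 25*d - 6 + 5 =2*c^2 - c + 50*d^2 + d*(-25*c - 5) - 1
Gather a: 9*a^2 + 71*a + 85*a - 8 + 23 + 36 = 9*a^2 + 156*a + 51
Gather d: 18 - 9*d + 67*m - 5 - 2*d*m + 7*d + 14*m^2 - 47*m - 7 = d*(-2*m - 2) + 14*m^2 + 20*m + 6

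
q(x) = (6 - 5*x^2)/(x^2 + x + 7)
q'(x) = -10*x/(x^2 + x + 7) + (6 - 5*x^2)*(-2*x - 1)/(x^2 + x + 7)^2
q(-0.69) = 0.53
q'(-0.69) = 1.05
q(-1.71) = -1.05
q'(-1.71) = 1.77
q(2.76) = -1.85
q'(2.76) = -0.90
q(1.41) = -0.38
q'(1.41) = -1.22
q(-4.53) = -4.20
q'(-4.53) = 0.50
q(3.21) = -2.22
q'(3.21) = -0.76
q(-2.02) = -1.59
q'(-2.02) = 1.70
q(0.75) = 0.38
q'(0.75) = -1.02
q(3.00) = -2.05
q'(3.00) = -0.82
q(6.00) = -3.55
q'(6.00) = -0.28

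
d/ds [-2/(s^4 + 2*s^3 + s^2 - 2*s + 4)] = 4*(2*s^3 + 3*s^2 + s - 1)/(s^4 + 2*s^3 + s^2 - 2*s + 4)^2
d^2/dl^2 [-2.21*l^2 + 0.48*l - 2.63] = -4.42000000000000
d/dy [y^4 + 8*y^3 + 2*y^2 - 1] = 4*y*(y^2 + 6*y + 1)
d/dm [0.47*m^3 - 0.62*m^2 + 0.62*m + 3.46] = 1.41*m^2 - 1.24*m + 0.62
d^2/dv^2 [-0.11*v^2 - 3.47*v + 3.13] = -0.220000000000000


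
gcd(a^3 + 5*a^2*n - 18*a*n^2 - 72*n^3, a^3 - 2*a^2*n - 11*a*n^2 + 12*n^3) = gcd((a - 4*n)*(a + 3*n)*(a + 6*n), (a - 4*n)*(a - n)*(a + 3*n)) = a^2 - a*n - 12*n^2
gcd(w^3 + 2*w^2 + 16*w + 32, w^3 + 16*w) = w^2 + 16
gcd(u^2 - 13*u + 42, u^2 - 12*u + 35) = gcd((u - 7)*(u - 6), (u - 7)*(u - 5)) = u - 7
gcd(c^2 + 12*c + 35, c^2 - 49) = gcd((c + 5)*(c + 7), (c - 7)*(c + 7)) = c + 7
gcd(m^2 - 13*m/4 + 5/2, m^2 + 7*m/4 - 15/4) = m - 5/4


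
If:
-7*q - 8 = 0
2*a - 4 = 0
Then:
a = 2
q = -8/7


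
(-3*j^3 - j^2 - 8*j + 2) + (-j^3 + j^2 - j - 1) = -4*j^3 - 9*j + 1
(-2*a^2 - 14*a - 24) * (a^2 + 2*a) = -2*a^4 - 18*a^3 - 52*a^2 - 48*a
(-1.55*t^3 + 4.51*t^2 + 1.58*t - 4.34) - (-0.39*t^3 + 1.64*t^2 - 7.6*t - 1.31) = -1.16*t^3 + 2.87*t^2 + 9.18*t - 3.03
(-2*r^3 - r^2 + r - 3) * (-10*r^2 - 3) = 20*r^5 + 10*r^4 - 4*r^3 + 33*r^2 - 3*r + 9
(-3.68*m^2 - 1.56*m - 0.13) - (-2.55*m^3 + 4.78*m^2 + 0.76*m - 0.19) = 2.55*m^3 - 8.46*m^2 - 2.32*m + 0.06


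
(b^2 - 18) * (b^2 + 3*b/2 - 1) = b^4 + 3*b^3/2 - 19*b^2 - 27*b + 18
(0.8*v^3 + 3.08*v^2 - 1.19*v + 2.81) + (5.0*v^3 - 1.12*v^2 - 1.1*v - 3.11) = 5.8*v^3 + 1.96*v^2 - 2.29*v - 0.3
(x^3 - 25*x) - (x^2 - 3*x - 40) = x^3 - x^2 - 22*x + 40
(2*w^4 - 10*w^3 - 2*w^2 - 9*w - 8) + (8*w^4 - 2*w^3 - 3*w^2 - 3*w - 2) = 10*w^4 - 12*w^3 - 5*w^2 - 12*w - 10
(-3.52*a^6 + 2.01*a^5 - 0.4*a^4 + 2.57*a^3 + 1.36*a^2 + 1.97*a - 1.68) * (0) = 0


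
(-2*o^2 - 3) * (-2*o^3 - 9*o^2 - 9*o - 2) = 4*o^5 + 18*o^4 + 24*o^3 + 31*o^2 + 27*o + 6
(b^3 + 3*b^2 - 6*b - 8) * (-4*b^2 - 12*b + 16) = -4*b^5 - 24*b^4 + 4*b^3 + 152*b^2 - 128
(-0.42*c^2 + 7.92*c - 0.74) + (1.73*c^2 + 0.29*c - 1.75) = 1.31*c^2 + 8.21*c - 2.49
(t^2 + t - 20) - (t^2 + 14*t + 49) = -13*t - 69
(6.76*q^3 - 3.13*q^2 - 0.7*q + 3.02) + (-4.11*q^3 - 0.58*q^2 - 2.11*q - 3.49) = 2.65*q^3 - 3.71*q^2 - 2.81*q - 0.47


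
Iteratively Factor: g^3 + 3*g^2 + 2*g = (g + 2)*(g^2 + g) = (g + 1)*(g + 2)*(g)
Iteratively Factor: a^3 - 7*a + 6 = (a + 3)*(a^2 - 3*a + 2) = (a - 1)*(a + 3)*(a - 2)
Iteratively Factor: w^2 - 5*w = (w - 5)*(w)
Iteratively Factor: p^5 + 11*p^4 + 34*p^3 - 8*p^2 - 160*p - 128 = (p - 2)*(p^4 + 13*p^3 + 60*p^2 + 112*p + 64) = (p - 2)*(p + 4)*(p^3 + 9*p^2 + 24*p + 16) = (p - 2)*(p + 4)^2*(p^2 + 5*p + 4) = (p - 2)*(p + 1)*(p + 4)^2*(p + 4)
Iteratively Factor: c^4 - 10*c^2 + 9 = (c + 3)*(c^3 - 3*c^2 - c + 3) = (c + 1)*(c + 3)*(c^2 - 4*c + 3) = (c - 3)*(c + 1)*(c + 3)*(c - 1)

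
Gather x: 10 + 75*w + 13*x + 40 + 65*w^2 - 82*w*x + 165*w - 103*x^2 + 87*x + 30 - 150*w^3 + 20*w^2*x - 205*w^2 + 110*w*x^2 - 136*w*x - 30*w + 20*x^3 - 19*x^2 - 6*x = -150*w^3 - 140*w^2 + 210*w + 20*x^3 + x^2*(110*w - 122) + x*(20*w^2 - 218*w + 94) + 80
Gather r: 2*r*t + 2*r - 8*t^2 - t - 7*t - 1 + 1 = r*(2*t + 2) - 8*t^2 - 8*t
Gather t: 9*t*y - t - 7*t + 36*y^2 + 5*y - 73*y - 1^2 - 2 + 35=t*(9*y - 8) + 36*y^2 - 68*y + 32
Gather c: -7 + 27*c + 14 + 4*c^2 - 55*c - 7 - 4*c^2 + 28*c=0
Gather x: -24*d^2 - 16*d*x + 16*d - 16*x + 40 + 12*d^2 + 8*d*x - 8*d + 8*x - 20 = -12*d^2 + 8*d + x*(-8*d - 8) + 20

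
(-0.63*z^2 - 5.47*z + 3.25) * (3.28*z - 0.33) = -2.0664*z^3 - 17.7337*z^2 + 12.4651*z - 1.0725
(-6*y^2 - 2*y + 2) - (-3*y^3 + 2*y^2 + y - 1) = 3*y^3 - 8*y^2 - 3*y + 3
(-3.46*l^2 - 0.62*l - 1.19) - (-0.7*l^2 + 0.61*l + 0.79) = -2.76*l^2 - 1.23*l - 1.98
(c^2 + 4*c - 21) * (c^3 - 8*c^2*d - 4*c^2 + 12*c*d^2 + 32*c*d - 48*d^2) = c^5 - 8*c^4*d + 12*c^3*d^2 - 37*c^3 + 296*c^2*d + 84*c^2 - 444*c*d^2 - 672*c*d + 1008*d^2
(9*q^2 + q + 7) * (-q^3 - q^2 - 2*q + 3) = -9*q^5 - 10*q^4 - 26*q^3 + 18*q^2 - 11*q + 21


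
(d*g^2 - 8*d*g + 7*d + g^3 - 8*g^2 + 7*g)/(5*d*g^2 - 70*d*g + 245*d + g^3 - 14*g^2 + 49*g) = (d*g - d + g^2 - g)/(5*d*g - 35*d + g^2 - 7*g)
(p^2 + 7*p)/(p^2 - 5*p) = (p + 7)/(p - 5)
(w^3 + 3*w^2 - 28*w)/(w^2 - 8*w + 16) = w*(w + 7)/(w - 4)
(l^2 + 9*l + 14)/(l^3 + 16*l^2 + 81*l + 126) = (l + 2)/(l^2 + 9*l + 18)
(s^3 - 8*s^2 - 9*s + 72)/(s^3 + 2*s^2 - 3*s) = (s^2 - 11*s + 24)/(s*(s - 1))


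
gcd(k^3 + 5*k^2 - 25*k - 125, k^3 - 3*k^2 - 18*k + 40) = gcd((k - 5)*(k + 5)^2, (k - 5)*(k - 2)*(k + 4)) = k - 5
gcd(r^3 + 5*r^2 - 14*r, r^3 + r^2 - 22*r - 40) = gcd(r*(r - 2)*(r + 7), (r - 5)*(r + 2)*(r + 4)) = 1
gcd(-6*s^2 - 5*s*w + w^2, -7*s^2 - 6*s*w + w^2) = s + w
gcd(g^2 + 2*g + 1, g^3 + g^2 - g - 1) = g^2 + 2*g + 1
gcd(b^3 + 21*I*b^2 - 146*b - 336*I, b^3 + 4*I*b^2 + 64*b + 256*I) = b + 8*I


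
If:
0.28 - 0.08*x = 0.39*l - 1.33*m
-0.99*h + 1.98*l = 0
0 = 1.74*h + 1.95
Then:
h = -1.12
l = -0.56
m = 0.0601503759398496*x - 0.374837956961369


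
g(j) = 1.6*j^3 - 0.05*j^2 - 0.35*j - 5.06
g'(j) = 4.8*j^2 - 0.1*j - 0.35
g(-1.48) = -9.84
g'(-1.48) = 10.31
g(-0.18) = -5.01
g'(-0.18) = -0.18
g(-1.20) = -7.48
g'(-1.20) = 6.68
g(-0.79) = -5.60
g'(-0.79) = 2.72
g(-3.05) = -49.85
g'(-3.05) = 44.61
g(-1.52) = -10.26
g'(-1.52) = 10.89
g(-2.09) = -19.15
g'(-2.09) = 20.83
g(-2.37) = -25.81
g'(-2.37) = 26.85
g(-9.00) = -1172.36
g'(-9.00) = 389.35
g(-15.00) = -5411.06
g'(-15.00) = 1081.15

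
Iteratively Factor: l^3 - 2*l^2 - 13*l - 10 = (l - 5)*(l^2 + 3*l + 2) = (l - 5)*(l + 2)*(l + 1)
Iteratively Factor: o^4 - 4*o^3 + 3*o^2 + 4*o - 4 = (o - 1)*(o^3 - 3*o^2 + 4) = (o - 2)*(o - 1)*(o^2 - o - 2) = (o - 2)*(o - 1)*(o + 1)*(o - 2)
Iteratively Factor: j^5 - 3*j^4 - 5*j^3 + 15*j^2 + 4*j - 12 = (j - 1)*(j^4 - 2*j^3 - 7*j^2 + 8*j + 12) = (j - 2)*(j - 1)*(j^3 - 7*j - 6) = (j - 2)*(j - 1)*(j + 1)*(j^2 - j - 6) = (j - 3)*(j - 2)*(j - 1)*(j + 1)*(j + 2)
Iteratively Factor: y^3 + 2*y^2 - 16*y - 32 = (y - 4)*(y^2 + 6*y + 8) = (y - 4)*(y + 2)*(y + 4)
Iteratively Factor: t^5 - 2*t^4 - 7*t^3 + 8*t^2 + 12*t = (t + 2)*(t^4 - 4*t^3 + t^2 + 6*t) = t*(t + 2)*(t^3 - 4*t^2 + t + 6) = t*(t - 2)*(t + 2)*(t^2 - 2*t - 3) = t*(t - 2)*(t + 1)*(t + 2)*(t - 3)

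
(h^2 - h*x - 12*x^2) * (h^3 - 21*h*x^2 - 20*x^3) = h^5 - h^4*x - 33*h^3*x^2 + h^2*x^3 + 272*h*x^4 + 240*x^5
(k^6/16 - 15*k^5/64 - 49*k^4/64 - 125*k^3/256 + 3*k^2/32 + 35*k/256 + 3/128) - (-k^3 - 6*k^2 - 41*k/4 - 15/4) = k^6/16 - 15*k^5/64 - 49*k^4/64 + 131*k^3/256 + 195*k^2/32 + 2659*k/256 + 483/128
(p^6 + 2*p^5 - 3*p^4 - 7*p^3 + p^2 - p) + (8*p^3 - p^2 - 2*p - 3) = p^6 + 2*p^5 - 3*p^4 + p^3 - 3*p - 3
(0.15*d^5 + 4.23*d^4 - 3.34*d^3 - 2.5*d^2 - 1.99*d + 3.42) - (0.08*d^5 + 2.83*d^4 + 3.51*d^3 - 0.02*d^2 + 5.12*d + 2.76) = 0.07*d^5 + 1.4*d^4 - 6.85*d^3 - 2.48*d^2 - 7.11*d + 0.66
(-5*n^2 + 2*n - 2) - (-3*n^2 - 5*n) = -2*n^2 + 7*n - 2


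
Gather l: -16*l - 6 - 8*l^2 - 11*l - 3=-8*l^2 - 27*l - 9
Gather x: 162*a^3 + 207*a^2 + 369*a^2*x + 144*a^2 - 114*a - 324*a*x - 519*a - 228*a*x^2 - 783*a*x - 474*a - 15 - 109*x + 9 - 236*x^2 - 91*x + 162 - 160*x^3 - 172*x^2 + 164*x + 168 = 162*a^3 + 351*a^2 - 1107*a - 160*x^3 + x^2*(-228*a - 408) + x*(369*a^2 - 1107*a - 36) + 324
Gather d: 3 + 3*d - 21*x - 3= 3*d - 21*x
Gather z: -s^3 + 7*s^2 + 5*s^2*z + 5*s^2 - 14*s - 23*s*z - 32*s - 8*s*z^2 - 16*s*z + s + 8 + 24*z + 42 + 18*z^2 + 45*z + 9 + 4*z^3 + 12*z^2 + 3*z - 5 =-s^3 + 12*s^2 - 45*s + 4*z^3 + z^2*(30 - 8*s) + z*(5*s^2 - 39*s + 72) + 54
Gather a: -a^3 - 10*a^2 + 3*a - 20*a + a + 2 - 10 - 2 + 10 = -a^3 - 10*a^2 - 16*a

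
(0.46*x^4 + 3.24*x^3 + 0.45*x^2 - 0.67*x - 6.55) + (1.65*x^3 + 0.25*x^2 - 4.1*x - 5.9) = 0.46*x^4 + 4.89*x^3 + 0.7*x^2 - 4.77*x - 12.45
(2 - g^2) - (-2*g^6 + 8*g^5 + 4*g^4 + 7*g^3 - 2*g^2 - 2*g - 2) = 2*g^6 - 8*g^5 - 4*g^4 - 7*g^3 + g^2 + 2*g + 4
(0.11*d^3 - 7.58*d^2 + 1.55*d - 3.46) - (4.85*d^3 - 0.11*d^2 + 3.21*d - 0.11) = -4.74*d^3 - 7.47*d^2 - 1.66*d - 3.35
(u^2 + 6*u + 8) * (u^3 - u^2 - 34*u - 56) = u^5 + 5*u^4 - 32*u^3 - 268*u^2 - 608*u - 448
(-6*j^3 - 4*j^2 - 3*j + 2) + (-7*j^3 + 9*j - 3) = -13*j^3 - 4*j^2 + 6*j - 1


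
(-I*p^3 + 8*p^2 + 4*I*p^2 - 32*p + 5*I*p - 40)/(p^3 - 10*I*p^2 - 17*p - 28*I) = (-I*p^3 + 4*p^2*(2 + I) + p*(-32 + 5*I) - 40)/(p^3 - 10*I*p^2 - 17*p - 28*I)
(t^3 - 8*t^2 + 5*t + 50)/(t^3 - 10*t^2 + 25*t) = (t + 2)/t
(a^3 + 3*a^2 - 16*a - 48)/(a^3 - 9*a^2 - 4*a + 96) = (a + 4)/(a - 8)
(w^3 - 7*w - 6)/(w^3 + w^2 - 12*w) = (w^2 + 3*w + 2)/(w*(w + 4))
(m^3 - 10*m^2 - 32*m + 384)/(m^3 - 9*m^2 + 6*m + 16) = (m^2 - 2*m - 48)/(m^2 - m - 2)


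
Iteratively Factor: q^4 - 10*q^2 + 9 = (q - 3)*(q^3 + 3*q^2 - q - 3) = (q - 3)*(q - 1)*(q^2 + 4*q + 3) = (q - 3)*(q - 1)*(q + 3)*(q + 1)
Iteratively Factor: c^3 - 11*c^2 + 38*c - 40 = (c - 4)*(c^2 - 7*c + 10) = (c - 4)*(c - 2)*(c - 5)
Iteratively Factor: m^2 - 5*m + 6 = (m - 2)*(m - 3)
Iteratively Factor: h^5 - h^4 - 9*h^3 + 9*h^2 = (h - 1)*(h^4 - 9*h^2) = (h - 3)*(h - 1)*(h^3 + 3*h^2) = h*(h - 3)*(h - 1)*(h^2 + 3*h) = h*(h - 3)*(h - 1)*(h + 3)*(h)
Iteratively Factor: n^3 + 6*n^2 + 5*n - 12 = (n + 3)*(n^2 + 3*n - 4) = (n + 3)*(n + 4)*(n - 1)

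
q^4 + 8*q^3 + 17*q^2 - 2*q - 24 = (q - 1)*(q + 2)*(q + 3)*(q + 4)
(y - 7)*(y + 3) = y^2 - 4*y - 21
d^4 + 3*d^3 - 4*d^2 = d^2*(d - 1)*(d + 4)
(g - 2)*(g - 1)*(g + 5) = g^3 + 2*g^2 - 13*g + 10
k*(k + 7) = k^2 + 7*k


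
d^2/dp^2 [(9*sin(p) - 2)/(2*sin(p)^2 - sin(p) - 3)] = (-36*sin(p)^4 + 50*sin(p)^3 - 314*sin(p)^2 + 343*sin(p) - 82)/((sin(p) + 1)^2*(2*sin(p) - 3)^3)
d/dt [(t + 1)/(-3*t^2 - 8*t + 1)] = 3*(t^2 + 2*t + 3)/(9*t^4 + 48*t^3 + 58*t^2 - 16*t + 1)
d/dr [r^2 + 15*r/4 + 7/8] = 2*r + 15/4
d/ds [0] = 0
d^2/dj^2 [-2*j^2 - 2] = -4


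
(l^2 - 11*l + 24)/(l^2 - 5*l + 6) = (l - 8)/(l - 2)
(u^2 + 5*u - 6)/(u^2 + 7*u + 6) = (u - 1)/(u + 1)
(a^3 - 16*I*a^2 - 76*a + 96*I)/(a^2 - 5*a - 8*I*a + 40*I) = (a^2 - 8*I*a - 12)/(a - 5)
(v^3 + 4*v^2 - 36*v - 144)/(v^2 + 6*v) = v - 2 - 24/v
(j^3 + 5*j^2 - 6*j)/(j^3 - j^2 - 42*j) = (j - 1)/(j - 7)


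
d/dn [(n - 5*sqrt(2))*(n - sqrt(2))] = 2*n - 6*sqrt(2)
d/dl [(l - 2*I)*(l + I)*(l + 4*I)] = 3*l^2 + 6*I*l + 6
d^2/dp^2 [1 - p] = 0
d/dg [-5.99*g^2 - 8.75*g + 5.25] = -11.98*g - 8.75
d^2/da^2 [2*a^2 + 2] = 4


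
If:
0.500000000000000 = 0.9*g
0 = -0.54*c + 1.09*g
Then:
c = 1.12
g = 0.56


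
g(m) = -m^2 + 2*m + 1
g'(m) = 2 - 2*m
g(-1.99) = -6.94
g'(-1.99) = 5.98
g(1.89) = 1.21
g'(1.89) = -1.78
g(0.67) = 1.89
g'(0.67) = 0.66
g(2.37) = 0.12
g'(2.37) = -2.74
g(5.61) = -19.25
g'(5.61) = -9.22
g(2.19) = 0.58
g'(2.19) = -2.38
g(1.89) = 1.21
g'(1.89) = -1.78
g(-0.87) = -1.50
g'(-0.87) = 3.74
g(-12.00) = -167.00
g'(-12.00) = 26.00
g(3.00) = -2.00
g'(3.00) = -4.00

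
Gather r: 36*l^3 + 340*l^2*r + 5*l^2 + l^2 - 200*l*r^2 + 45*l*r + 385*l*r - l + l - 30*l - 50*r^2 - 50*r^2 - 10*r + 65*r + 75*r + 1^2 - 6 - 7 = 36*l^3 + 6*l^2 - 30*l + r^2*(-200*l - 100) + r*(340*l^2 + 430*l + 130) - 12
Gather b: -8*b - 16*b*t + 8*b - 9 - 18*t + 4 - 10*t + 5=-16*b*t - 28*t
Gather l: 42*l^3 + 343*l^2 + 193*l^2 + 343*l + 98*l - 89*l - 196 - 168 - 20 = 42*l^3 + 536*l^2 + 352*l - 384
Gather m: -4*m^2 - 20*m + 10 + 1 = -4*m^2 - 20*m + 11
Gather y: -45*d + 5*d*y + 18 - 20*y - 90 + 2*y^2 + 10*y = -45*d + 2*y^2 + y*(5*d - 10) - 72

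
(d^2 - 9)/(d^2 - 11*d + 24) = (d + 3)/(d - 8)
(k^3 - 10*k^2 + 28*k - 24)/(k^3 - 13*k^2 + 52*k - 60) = (k - 2)/(k - 5)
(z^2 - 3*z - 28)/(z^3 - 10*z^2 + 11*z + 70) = (z + 4)/(z^2 - 3*z - 10)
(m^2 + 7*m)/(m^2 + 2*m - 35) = m/(m - 5)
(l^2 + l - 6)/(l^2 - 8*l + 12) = (l + 3)/(l - 6)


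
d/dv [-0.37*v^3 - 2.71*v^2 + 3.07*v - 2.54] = -1.11*v^2 - 5.42*v + 3.07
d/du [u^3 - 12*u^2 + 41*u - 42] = 3*u^2 - 24*u + 41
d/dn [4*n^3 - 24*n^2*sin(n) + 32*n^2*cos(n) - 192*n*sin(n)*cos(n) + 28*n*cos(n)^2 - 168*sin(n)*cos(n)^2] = -32*n^2*sin(n) - 24*n^2*cos(n) + 12*n^2 - 48*n*sin(n) - 28*n*sin(2*n) + 64*n*cos(n) - 192*n*cos(2*n) - 96*sin(2*n) - 42*cos(n) + 14*cos(2*n) - 126*cos(3*n) + 14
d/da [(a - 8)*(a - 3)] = 2*a - 11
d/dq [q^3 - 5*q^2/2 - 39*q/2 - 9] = 3*q^2 - 5*q - 39/2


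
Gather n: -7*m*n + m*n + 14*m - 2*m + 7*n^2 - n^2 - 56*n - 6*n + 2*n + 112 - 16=12*m + 6*n^2 + n*(-6*m - 60) + 96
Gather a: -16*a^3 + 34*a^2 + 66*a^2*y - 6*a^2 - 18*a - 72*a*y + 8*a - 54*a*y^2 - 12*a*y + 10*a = -16*a^3 + a^2*(66*y + 28) + a*(-54*y^2 - 84*y)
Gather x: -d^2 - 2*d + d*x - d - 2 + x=-d^2 - 3*d + x*(d + 1) - 2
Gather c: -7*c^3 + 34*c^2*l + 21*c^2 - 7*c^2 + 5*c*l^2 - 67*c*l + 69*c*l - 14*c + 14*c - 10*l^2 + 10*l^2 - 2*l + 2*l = -7*c^3 + c^2*(34*l + 14) + c*(5*l^2 + 2*l)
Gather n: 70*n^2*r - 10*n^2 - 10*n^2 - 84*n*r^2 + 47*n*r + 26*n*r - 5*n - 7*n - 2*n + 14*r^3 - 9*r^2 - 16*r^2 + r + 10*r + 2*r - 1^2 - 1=n^2*(70*r - 20) + n*(-84*r^2 + 73*r - 14) + 14*r^3 - 25*r^2 + 13*r - 2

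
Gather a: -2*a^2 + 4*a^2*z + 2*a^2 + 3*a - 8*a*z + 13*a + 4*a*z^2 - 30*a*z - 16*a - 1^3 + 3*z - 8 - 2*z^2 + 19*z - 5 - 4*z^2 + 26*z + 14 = 4*a^2*z + a*(4*z^2 - 38*z) - 6*z^2 + 48*z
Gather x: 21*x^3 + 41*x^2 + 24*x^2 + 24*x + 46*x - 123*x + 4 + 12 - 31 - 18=21*x^3 + 65*x^2 - 53*x - 33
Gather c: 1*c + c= 2*c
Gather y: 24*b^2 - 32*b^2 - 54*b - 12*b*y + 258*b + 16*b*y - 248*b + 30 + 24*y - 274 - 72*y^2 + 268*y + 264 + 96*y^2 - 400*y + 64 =-8*b^2 - 44*b + 24*y^2 + y*(4*b - 108) + 84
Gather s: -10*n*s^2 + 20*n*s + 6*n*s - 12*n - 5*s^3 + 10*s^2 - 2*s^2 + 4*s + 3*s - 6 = -12*n - 5*s^3 + s^2*(8 - 10*n) + s*(26*n + 7) - 6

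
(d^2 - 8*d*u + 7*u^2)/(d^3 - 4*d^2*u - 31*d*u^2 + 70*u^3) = (-d + u)/(-d^2 - 3*d*u + 10*u^2)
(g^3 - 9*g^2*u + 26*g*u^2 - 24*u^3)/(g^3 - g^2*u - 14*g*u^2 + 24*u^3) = (g - 4*u)/(g + 4*u)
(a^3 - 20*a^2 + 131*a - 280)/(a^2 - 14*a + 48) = (a^2 - 12*a + 35)/(a - 6)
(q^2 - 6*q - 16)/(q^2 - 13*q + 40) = (q + 2)/(q - 5)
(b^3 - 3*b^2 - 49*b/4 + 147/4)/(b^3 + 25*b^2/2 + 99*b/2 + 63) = (2*b^2 - 13*b + 21)/(2*(b^2 + 9*b + 18))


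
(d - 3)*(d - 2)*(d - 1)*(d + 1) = d^4 - 5*d^3 + 5*d^2 + 5*d - 6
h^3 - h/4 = h*(h - 1/2)*(h + 1/2)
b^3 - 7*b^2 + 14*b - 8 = (b - 4)*(b - 2)*(b - 1)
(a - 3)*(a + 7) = a^2 + 4*a - 21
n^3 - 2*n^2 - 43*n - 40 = (n - 8)*(n + 1)*(n + 5)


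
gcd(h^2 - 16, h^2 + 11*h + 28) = h + 4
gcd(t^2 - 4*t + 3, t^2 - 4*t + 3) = t^2 - 4*t + 3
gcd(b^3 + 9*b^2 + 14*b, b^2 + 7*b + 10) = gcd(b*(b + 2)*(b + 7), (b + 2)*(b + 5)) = b + 2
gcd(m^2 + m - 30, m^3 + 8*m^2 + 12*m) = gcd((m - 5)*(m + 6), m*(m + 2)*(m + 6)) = m + 6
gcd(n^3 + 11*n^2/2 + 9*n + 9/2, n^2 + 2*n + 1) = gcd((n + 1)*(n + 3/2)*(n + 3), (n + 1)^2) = n + 1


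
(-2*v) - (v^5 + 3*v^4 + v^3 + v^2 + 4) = -v^5 - 3*v^4 - v^3 - v^2 - 2*v - 4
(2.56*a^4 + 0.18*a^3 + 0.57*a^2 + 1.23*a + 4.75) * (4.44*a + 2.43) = 11.3664*a^5 + 7.02*a^4 + 2.9682*a^3 + 6.8463*a^2 + 24.0789*a + 11.5425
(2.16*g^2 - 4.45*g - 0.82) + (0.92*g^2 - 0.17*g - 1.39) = 3.08*g^2 - 4.62*g - 2.21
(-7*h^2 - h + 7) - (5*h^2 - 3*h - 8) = -12*h^2 + 2*h + 15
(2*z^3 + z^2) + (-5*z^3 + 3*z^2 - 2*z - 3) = -3*z^3 + 4*z^2 - 2*z - 3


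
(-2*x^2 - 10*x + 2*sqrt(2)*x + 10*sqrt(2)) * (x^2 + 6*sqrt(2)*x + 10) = -2*x^4 - 10*sqrt(2)*x^3 - 10*x^3 - 50*sqrt(2)*x^2 + 4*x^2 + 20*x + 20*sqrt(2)*x + 100*sqrt(2)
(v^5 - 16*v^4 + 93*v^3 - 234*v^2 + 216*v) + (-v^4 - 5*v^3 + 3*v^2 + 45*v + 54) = v^5 - 17*v^4 + 88*v^3 - 231*v^2 + 261*v + 54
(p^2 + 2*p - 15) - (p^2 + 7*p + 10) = -5*p - 25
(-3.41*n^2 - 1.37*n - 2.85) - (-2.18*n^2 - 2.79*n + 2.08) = -1.23*n^2 + 1.42*n - 4.93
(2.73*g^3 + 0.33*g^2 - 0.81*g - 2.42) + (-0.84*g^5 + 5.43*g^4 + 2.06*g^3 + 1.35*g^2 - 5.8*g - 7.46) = -0.84*g^5 + 5.43*g^4 + 4.79*g^3 + 1.68*g^2 - 6.61*g - 9.88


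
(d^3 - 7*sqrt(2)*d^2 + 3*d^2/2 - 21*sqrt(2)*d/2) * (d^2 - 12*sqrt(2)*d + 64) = d^5 - 19*sqrt(2)*d^4 + 3*d^4/2 - 57*sqrt(2)*d^3/2 + 232*d^3 - 448*sqrt(2)*d^2 + 348*d^2 - 672*sqrt(2)*d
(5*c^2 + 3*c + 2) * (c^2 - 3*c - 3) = 5*c^4 - 12*c^3 - 22*c^2 - 15*c - 6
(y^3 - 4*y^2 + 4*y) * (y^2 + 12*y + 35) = y^5 + 8*y^4 - 9*y^3 - 92*y^2 + 140*y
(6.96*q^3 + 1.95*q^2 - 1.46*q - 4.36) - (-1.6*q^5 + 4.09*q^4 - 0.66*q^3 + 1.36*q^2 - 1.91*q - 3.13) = 1.6*q^5 - 4.09*q^4 + 7.62*q^3 + 0.59*q^2 + 0.45*q - 1.23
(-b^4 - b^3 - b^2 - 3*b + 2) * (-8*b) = 8*b^5 + 8*b^4 + 8*b^3 + 24*b^2 - 16*b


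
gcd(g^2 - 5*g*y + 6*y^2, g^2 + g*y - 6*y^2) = -g + 2*y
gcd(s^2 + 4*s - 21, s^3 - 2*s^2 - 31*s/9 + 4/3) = s - 3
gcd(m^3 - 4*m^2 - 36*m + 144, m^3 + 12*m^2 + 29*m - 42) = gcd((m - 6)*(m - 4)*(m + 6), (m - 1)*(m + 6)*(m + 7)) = m + 6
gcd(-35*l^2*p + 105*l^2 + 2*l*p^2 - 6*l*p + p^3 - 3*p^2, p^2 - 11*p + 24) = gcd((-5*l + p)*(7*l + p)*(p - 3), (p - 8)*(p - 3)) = p - 3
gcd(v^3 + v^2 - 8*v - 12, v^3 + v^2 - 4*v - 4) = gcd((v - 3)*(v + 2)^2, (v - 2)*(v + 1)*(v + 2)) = v + 2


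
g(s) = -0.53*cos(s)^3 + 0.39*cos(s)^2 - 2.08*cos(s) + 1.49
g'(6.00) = -0.78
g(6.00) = -0.62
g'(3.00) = 0.62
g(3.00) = 4.45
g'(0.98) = 1.78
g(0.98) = 0.36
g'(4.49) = -2.27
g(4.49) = 1.97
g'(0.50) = 1.26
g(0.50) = -0.39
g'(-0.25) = -0.70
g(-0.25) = -0.64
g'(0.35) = 0.94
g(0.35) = -0.56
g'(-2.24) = -2.49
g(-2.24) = 3.06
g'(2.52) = 2.19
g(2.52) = 3.72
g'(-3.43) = 1.22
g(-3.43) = 4.31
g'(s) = 1.59*sin(s)*cos(s)^2 - 0.78*sin(s)*cos(s) + 2.08*sin(s)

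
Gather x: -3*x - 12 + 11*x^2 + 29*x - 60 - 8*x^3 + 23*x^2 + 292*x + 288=-8*x^3 + 34*x^2 + 318*x + 216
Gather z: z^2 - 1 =z^2 - 1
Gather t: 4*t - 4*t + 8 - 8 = 0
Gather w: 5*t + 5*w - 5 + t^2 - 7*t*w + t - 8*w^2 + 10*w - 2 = t^2 + 6*t - 8*w^2 + w*(15 - 7*t) - 7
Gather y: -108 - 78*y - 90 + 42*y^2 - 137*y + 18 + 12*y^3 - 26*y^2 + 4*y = 12*y^3 + 16*y^2 - 211*y - 180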